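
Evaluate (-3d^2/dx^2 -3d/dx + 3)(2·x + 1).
6 x - 3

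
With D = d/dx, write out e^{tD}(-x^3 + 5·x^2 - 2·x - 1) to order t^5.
- t^{3} - t^{2} \left(3 x - 5\right) - t \left(3 x^{2} - 10 x + 2\right) - x^{3} + 5 x^{2} - 2 x - 1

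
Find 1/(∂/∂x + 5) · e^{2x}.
\frac{e^{2 x}}{7}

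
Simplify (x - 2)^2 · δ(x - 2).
0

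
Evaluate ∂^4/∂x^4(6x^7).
5040 x^{3}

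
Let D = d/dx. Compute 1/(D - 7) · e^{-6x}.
- \frac{e^{- 6 x}}{13}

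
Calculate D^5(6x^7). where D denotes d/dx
15120 x^{2}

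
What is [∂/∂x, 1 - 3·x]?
-3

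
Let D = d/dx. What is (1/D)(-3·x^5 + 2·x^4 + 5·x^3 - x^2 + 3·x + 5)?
- \frac{x^{6}}{2} + \frac{2 x^{5}}{5} + \frac{5 x^{4}}{4} - \frac{x^{3}}{3} + \frac{3 x^{2}}{2} + 5 x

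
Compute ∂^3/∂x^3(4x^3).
24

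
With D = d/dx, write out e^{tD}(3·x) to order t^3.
3 t + 3 x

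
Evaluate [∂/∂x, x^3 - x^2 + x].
3 x^{2} - 2 x + 1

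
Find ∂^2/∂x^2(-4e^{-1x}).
- 4 e^{- x}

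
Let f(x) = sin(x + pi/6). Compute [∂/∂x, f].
\cos{\left(x + \frac{\pi}{6} \right)}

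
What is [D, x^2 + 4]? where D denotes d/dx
2 x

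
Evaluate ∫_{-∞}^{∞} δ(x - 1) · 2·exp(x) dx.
2 e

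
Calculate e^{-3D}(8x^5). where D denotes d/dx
8 x^{5} - 120 x^{4} + 720 x^{3} - 2160 x^{2} + 3240 x - 1944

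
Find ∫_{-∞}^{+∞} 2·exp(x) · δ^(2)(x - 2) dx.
2 e^{2}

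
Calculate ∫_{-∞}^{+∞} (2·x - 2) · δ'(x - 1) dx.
-2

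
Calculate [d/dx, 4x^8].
32 x^{7}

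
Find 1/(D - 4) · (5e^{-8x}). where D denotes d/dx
- \frac{5 e^{- 8 x}}{12}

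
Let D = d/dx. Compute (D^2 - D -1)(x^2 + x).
- x^{2} - 3 x + 1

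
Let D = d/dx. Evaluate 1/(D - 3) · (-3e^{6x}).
- e^{6 x}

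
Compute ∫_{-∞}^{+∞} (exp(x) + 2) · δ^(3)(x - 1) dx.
- e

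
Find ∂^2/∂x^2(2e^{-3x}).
18 e^{- 3 x}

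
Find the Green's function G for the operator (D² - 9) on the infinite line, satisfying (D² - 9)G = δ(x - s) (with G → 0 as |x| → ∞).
-\frac{e^{-3|x-s|}}{6}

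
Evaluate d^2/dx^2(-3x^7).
- 126 x^{5}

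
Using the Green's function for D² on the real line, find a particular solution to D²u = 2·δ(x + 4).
|x + 4|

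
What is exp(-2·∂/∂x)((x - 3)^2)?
x^{2} - 10 x + 25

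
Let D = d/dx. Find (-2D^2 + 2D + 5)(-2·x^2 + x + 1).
- 10 x^{2} - 3 x + 15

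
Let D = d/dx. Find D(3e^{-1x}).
- 3 e^{- x}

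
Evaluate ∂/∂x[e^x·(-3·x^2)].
3 x \left(- x - 2\right) e^{x}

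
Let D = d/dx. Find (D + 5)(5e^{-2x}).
15 e^{- 2 x}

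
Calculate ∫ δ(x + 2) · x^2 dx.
4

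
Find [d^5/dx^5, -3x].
-15\frac{d^{4}}{dx^{4}}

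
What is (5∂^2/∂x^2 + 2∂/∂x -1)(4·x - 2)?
10 - 4 x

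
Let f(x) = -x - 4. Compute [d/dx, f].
-1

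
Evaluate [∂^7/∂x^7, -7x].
-49\frac{d^{6}}{dx^{6}}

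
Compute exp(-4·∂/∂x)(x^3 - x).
x^{3} - 12 x^{2} + 47 x - 60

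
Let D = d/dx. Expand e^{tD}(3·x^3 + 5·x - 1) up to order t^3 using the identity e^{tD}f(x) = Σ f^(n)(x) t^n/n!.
3 t^{3} + 9 t^{2} x + t \left(9 x^{2} + 5\right) + 3 x^{3} + 5 x - 1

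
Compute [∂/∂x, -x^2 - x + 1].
- 2 x - 1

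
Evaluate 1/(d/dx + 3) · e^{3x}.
\frac{e^{3 x}}{6}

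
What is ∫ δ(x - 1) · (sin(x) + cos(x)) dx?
\cos{\left(1 \right)} + \sin{\left(1 \right)}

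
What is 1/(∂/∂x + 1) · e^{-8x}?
- \frac{e^{- 8 x}}{7}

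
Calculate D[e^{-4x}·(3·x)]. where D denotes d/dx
3 \left(1 - 4 x\right) e^{- 4 x}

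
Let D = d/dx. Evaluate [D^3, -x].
-3D^{2}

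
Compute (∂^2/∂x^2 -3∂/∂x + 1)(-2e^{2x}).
2 e^{2 x}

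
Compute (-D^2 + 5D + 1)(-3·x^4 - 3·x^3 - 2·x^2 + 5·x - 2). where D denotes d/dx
- 3 x^{4} - 63 x^{3} - 11 x^{2} + 3 x + 27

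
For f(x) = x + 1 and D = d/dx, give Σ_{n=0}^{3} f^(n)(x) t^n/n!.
t + x + 1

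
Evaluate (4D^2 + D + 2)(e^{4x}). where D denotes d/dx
70 e^{4 x}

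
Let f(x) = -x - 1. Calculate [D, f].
-1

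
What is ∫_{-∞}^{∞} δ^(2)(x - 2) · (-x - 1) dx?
0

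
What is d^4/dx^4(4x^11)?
31680 x^{7}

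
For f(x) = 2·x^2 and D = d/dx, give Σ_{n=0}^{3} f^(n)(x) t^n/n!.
2 t^{2} + 4 t x + 2 x^{2}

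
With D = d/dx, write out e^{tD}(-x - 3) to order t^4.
- t - x - 3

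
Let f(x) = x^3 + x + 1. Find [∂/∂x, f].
3 x^{2} + 1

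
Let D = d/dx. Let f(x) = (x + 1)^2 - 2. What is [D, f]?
2 x + 2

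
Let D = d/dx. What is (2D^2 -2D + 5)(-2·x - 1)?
- 10 x - 1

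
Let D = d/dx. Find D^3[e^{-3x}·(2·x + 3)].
27 \left(- 2 x - 1\right) e^{- 3 x}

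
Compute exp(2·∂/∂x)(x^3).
x^{3} + 6 x^{2} + 12 x + 8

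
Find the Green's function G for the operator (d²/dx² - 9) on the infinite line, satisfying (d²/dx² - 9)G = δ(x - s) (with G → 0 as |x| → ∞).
-\frac{e^{-3|x-s|}}{6}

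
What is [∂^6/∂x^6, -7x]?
-42\frac{d^{5}}{dx^{5}}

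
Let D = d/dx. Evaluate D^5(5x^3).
0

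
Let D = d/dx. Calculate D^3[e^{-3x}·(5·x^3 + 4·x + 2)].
3 \left(- 45 x^{3} + 135 x^{2} - 126 x + 28\right) e^{- 3 x}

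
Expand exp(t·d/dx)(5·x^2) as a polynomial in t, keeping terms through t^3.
5 t^{2} + 10 t x + 5 x^{2}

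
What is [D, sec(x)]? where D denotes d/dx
\tan{\left(x \right)} \sec{\left(x \right)}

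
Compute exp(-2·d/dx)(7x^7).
7 x^{7} - 98 x^{6} + 588 x^{5} - 1960 x^{4} + 3920 x^{3} - 4704 x^{2} + 3136 x - 896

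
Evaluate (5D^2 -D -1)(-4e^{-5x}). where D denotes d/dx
- 516 e^{- 5 x}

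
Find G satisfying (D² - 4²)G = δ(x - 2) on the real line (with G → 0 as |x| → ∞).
-\frac{e^{-4|x - 2|}}{8}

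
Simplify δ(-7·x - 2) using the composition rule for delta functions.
\frac{\delta(x + 2/7)}{7}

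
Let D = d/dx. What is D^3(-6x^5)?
- 360 x^{2}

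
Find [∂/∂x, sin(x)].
\cos{\left(x \right)}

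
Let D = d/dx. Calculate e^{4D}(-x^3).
- x^{3} - 12 x^{2} - 48 x - 64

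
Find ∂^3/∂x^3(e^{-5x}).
- 125 e^{- 5 x}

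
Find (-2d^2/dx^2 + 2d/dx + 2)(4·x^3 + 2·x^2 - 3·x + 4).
8 x^{3} + 28 x^{2} - 46 x - 6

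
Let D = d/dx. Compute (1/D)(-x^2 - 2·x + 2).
- \frac{x^{3}}{3} - x^{2} + 2 x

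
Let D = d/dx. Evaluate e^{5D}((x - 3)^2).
x^{2} + 4 x + 4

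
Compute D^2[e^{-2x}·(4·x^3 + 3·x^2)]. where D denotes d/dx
2 \left(8 x^{3} - 18 x^{2} + 3\right) e^{- 2 x}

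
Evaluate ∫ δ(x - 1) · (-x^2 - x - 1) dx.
-3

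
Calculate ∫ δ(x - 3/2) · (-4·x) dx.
-6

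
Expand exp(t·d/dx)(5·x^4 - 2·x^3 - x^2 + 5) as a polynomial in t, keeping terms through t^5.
5 t^{4} + t^{3} \left(20 x - 2\right) + t^{2} \left(30 x^{2} - 6 x - 1\right) - 2 t x \left(- 10 x^{2} + 3 x + 1\right) + 5 x^{4} - 2 x^{3} - x^{2} + 5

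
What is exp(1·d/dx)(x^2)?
x^{2} + 2 x + 1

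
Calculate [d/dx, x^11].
11 x^{10}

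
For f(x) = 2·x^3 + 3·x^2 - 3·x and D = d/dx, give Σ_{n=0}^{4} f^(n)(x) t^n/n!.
2 t^{3} + t^{2} \left(6 x + 3\right) + 3 t \left(2 x^{2} + 2 x - 1\right) + 2 x^{3} + 3 x^{2} - 3 x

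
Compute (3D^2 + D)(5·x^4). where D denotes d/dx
20 x^{2} \left(x + 9\right)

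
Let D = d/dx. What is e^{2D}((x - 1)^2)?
x^{2} + 2 x + 1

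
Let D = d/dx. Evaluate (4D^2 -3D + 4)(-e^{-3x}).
- 49 e^{- 3 x}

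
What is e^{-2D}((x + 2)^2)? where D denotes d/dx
x^{2}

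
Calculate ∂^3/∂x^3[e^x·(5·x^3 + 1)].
\left(5 x^{3} + 45 x^{2} + 90 x + 31\right) e^{x}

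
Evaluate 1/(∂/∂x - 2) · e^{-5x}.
- \frac{e^{- 5 x}}{7}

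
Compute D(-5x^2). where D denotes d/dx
- 10 x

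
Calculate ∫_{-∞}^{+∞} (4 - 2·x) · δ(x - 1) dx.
2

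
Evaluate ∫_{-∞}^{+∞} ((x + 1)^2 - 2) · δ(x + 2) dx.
-1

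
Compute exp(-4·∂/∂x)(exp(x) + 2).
e^{x - 4} + 2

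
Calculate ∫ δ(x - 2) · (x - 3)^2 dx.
1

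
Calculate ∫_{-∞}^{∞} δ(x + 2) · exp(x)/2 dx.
\frac{1}{2 e^{2}}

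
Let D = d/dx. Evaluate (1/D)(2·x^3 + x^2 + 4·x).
\frac{x^{4}}{2} + \frac{x^{3}}{3} + 2 x^{2}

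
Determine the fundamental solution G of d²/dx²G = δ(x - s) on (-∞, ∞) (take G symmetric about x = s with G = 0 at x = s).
\frac{|x - s|}{2}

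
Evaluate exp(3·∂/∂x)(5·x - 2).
5 x + 13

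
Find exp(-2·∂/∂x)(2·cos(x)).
2 \cos{\left(x - 2 \right)}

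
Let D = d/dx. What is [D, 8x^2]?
16 x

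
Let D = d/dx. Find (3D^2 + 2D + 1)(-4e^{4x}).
- 228 e^{4 x}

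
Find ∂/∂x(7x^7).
49 x^{6}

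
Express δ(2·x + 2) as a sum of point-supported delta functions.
\frac{\delta(x + 1)}{2}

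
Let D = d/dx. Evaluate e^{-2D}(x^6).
x^{6} - 12 x^{5} + 60 x^{4} - 160 x^{3} + 240 x^{2} - 192 x + 64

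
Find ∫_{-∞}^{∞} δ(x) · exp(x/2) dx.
1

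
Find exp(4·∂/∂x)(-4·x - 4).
- 4 x - 20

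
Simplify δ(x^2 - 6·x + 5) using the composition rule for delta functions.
\frac{\delta(x - 1) + \delta(x - 5)}{4}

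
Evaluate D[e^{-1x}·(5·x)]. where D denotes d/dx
5 \left(1 - x\right) e^{- x}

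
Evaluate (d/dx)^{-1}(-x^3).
- \frac{x^{4}}{4}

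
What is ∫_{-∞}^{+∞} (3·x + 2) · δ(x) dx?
2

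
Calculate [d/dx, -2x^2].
- 4 x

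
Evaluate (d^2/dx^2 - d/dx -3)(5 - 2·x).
6 x - 13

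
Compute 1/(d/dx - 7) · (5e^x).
- \frac{5 e^{x}}{6}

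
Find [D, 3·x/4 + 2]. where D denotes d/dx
\frac{3}{4}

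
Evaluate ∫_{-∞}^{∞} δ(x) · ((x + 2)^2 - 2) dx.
2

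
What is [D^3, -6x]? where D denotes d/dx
-18D^{2}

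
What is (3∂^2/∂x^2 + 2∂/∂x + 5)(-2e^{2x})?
- 42 e^{2 x}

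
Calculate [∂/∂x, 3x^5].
15 x^{4}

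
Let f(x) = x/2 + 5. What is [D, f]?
\frac{1}{2}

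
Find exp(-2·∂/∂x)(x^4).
x^{4} - 8 x^{3} + 24 x^{2} - 32 x + 16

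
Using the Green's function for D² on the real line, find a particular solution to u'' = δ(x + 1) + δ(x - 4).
\frac{|x + 1|}{2} + \frac{|x - 4|}{2}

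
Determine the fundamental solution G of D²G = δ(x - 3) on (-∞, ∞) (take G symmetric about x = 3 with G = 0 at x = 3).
\frac{|x - 3|}{2}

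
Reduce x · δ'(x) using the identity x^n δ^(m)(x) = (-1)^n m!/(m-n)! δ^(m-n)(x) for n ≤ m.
-\delta(x)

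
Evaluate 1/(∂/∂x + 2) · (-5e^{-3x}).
5 e^{- 3 x}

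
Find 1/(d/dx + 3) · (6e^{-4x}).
- 6 e^{- 4 x}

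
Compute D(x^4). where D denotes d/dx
4 x^{3}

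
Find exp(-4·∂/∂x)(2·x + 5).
2 x - 3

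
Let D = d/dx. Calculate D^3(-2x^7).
- 420 x^{4}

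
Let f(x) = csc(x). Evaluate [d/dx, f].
- \cot{\left(x \right)} \csc{\left(x \right)}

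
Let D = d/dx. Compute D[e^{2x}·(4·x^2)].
8 x \left(x + 1\right) e^{2 x}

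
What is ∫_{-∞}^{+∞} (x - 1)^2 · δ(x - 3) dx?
4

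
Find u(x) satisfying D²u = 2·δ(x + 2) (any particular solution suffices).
|x + 2|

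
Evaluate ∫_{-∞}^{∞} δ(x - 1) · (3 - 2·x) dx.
1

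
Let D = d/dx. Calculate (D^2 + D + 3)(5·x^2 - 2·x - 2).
15 x^{2} + 4 x + 2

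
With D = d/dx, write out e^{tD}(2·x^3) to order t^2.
2 x \left(3 t^{2} + 3 t x + x^{2}\right)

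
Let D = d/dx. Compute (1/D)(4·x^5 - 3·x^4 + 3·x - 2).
\frac{2 x^{6}}{3} - \frac{3 x^{5}}{5} + \frac{3 x^{2}}{2} - 2 x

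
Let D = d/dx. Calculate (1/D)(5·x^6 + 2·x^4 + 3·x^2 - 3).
\frac{5 x^{7}}{7} + \frac{2 x^{5}}{5} + x^{3} - 3 x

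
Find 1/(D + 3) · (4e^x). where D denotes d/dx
e^{x}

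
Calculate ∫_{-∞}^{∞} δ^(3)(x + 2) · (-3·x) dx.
0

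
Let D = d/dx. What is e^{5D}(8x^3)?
8 x^{3} + 120 x^{2} + 600 x + 1000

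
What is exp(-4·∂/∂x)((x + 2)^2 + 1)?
x^{2} - 4 x + 5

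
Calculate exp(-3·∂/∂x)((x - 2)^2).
x^{2} - 10 x + 25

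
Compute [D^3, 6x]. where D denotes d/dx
18D^{2}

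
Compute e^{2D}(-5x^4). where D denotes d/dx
- 5 x^{4} - 40 x^{3} - 120 x^{2} - 160 x - 80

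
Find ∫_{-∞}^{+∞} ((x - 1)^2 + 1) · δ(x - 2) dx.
2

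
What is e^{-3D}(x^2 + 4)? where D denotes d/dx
x^{2} - 6 x + 13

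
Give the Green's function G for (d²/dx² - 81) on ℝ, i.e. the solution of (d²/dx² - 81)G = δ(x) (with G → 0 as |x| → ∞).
-\frac{e^{-9|x|}}{18}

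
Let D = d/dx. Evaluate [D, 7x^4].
28 x^{3}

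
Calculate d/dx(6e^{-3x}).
- 18 e^{- 3 x}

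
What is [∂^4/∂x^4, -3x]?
-12\frac{d^{3}}{dx^{3}}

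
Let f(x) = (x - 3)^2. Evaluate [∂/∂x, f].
2 x - 6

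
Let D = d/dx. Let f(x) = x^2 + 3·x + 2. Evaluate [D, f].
2 x + 3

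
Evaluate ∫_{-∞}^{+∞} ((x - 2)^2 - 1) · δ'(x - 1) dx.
2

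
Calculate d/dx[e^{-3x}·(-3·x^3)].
9 x^{2} \left(x - 1\right) e^{- 3 x}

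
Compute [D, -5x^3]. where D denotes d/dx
- 15 x^{2}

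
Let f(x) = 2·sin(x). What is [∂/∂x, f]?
2 \cos{\left(x \right)}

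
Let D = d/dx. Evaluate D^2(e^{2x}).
4 e^{2 x}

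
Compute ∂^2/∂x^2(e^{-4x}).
16 e^{- 4 x}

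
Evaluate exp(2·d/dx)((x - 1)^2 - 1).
x \left(x + 2\right)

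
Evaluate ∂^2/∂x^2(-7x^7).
- 294 x^{5}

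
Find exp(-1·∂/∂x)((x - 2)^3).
x^{3} - 9 x^{2} + 27 x - 27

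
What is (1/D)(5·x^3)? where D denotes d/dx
\frac{5 x^{4}}{4}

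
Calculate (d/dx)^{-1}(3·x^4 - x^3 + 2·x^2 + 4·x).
\frac{3 x^{5}}{5} - \frac{x^{4}}{4} + \frac{2 x^{3}}{3} + 2 x^{2}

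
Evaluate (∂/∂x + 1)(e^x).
2 e^{x}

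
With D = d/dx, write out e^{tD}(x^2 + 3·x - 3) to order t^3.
t^{2} + t \left(2 x + 3\right) + x^{2} + 3 x - 3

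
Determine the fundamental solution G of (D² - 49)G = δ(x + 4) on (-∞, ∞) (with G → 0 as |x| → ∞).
-\frac{e^{-7|x + 4|}}{14}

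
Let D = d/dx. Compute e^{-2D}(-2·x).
4 - 2 x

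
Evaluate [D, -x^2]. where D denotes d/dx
- 2 x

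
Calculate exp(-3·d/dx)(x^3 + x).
x^{3} - 9 x^{2} + 28 x - 30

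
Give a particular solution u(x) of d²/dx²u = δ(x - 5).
\frac{|x - 5|}{2}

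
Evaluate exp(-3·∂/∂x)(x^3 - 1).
x^{3} - 9 x^{2} + 27 x - 28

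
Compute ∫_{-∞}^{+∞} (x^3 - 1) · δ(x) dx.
-1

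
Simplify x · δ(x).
0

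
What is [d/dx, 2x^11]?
22 x^{10}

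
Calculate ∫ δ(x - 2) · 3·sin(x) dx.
3 \sin{\left(2 \right)}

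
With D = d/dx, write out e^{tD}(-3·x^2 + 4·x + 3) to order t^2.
- 3 t^{2} - 2 t \left(3 x - 2\right) - 3 x^{2} + 4 x + 3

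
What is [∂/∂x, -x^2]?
- 2 x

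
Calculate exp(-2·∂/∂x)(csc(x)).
\csc{\left(x - 2 \right)}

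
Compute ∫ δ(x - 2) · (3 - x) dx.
1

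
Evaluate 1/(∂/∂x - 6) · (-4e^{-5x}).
\frac{4 e^{- 5 x}}{11}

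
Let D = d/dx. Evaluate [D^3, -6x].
-18D^{2}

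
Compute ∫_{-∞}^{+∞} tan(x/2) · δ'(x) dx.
- \frac{1}{2}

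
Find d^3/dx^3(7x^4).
168 x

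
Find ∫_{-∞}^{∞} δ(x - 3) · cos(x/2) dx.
\cos{\left(\frac{3}{2} \right)}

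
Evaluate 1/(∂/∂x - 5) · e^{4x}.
- e^{4 x}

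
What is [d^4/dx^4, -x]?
-4\frac{d^{3}}{dx^{3}}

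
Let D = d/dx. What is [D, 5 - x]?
-1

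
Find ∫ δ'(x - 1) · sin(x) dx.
- \cos{\left(1 \right)}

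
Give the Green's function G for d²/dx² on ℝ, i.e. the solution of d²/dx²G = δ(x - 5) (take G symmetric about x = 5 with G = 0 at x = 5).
\frac{|x - 5|}{2}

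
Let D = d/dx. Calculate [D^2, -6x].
-12D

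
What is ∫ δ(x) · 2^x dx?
1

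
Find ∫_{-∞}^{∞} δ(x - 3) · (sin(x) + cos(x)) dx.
\cos{\left(3 \right)} + \sin{\left(3 \right)}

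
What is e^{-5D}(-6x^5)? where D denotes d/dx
- 6 x^{5} + 150 x^{4} - 1500 x^{3} + 7500 x^{2} - 18750 x + 18750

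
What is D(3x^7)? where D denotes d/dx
21 x^{6}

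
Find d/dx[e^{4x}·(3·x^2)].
6 x \left(2 x + 1\right) e^{4 x}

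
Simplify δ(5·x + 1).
\frac{\delta(x + 1/5)}{5}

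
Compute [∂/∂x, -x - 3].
-1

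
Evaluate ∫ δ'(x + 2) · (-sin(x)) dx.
\cos{\left(2 \right)}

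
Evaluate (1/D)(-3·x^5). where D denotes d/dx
- \frac{x^{6}}{2}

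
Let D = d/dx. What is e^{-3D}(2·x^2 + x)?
2 x^{2} - 11 x + 15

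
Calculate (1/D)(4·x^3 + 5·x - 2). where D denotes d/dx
x^{4} + \frac{5 x^{2}}{2} - 2 x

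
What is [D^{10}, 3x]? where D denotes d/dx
30D^{9}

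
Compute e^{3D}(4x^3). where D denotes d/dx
4 x^{3} + 36 x^{2} + 108 x + 108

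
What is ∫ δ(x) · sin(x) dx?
0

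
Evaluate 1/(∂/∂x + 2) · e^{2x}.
\frac{e^{2 x}}{4}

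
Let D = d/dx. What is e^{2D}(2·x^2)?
2 x^{2} + 8 x + 8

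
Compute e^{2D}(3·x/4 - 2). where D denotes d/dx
\frac{3 x}{4} - \frac{1}{2}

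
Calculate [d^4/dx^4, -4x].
-16\frac{d^{3}}{dx^{3}}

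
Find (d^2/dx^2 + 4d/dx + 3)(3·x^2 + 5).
9 x^{2} + 24 x + 21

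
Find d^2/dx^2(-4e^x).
- 4 e^{x}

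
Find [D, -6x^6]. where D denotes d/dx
- 36 x^{5}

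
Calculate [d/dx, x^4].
4 x^{3}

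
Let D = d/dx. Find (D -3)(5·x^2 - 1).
- 15 x^{2} + 10 x + 3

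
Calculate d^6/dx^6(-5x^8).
- 100800 x^{2}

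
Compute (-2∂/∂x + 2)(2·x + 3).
4 x + 2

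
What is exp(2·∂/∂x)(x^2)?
x^{2} + 4 x + 4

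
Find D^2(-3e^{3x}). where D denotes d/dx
- 27 e^{3 x}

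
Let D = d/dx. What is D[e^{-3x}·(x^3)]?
3 x^{2} \left(1 - x\right) e^{- 3 x}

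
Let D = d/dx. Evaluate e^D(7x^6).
7 x^{6} + 42 x^{5} + 105 x^{4} + 140 x^{3} + 105 x^{2} + 42 x + 7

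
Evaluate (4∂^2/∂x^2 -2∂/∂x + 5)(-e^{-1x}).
- 11 e^{- x}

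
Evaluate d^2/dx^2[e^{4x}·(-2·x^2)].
\left(- 32 x^{2} - 32 x - 4\right) e^{4 x}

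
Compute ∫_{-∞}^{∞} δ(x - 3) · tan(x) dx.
\tan{\left(3 \right)}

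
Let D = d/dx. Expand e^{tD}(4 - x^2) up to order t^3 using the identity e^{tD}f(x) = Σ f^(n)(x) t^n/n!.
- t^{2} - 2 t x - x^{2} + 4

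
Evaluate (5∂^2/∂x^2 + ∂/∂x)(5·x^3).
15 x \left(x + 10\right)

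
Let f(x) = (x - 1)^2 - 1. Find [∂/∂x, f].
2 x - 2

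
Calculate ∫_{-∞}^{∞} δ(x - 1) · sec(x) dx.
\sec{\left(1 \right)}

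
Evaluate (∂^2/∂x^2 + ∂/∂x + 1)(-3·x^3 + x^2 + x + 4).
- 3 x^{3} - 8 x^{2} - 15 x + 7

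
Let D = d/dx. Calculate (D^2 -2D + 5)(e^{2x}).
5 e^{2 x}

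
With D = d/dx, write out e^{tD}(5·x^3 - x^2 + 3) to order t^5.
5 t^{3} + t^{2} \left(15 x - 1\right) + t x \left(15 x - 2\right) + 5 x^{3} - x^{2} + 3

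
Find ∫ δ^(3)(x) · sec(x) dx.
0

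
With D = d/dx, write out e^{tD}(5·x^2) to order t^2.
5 t^{2} + 10 t x + 5 x^{2}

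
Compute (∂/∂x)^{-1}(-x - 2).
- \frac{x^{2}}{2} - 2 x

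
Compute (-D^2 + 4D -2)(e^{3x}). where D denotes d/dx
e^{3 x}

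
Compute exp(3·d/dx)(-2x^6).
- 2 x^{6} - 36 x^{5} - 270 x^{4} - 1080 x^{3} - 2430 x^{2} - 2916 x - 1458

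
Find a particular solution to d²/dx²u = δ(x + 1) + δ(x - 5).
\frac{|x + 1|}{2} + \frac{|x - 5|}{2}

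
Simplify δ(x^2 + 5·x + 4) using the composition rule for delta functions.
\frac{\delta(x + 4) + \delta(x + 1)}{3}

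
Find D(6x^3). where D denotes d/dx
18 x^{2}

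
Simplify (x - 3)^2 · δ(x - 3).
0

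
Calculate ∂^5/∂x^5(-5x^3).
0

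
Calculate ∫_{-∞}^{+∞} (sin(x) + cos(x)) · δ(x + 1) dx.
- \sin{\left(1 \right)} + \cos{\left(1 \right)}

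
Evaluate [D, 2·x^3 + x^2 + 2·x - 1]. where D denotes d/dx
6 x^{2} + 2 x + 2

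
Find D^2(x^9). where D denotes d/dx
72 x^{7}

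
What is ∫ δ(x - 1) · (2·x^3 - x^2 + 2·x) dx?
3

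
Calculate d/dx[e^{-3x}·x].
\left(1 - 3 x\right) e^{- 3 x}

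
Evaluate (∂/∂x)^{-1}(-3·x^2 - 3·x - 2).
- x^{3} - \frac{3 x^{2}}{2} - 2 x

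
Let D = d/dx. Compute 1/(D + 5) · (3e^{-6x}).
- 3 e^{- 6 x}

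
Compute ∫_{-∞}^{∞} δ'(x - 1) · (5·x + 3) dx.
-5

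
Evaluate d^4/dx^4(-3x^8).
- 5040 x^{4}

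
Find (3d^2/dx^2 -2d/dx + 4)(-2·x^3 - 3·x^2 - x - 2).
- 8 x^{3} - 28 x - 24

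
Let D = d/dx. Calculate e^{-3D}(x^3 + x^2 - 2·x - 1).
x^{3} - 8 x^{2} + 19 x - 13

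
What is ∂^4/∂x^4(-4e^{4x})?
- 1024 e^{4 x}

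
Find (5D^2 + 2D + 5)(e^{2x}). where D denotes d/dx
29 e^{2 x}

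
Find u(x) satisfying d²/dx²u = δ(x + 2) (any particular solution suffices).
\frac{|x + 2|}{2}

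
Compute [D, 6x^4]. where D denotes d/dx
24 x^{3}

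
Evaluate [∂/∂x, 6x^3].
18 x^{2}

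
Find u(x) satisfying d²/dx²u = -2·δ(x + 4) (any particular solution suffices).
-|x + 4|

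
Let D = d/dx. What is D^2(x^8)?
56 x^{6}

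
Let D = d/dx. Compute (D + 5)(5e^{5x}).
50 e^{5 x}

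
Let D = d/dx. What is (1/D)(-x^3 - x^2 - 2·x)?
- \frac{x^{4}}{4} - \frac{x^{3}}{3} - x^{2}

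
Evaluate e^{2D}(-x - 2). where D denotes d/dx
- x - 4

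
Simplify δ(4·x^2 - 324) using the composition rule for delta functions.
\frac{\delta(x - 9) + \delta(x + 9)}{72}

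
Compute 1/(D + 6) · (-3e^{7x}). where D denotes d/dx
- \frac{3 e^{7 x}}{13}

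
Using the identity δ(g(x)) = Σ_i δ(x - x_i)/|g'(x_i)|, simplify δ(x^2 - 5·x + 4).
\frac{\delta(x - 4) + \delta(x - 1)}{3}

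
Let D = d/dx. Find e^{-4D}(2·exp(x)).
2 e^{x - 4}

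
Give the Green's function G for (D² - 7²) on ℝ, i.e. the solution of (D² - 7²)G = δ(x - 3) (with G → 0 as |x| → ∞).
-\frac{e^{-7|x - 3|}}{14}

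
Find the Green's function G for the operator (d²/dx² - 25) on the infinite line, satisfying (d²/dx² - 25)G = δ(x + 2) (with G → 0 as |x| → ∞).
-\frac{e^{-5|x + 2|}}{10}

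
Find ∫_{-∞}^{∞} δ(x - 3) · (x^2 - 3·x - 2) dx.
-2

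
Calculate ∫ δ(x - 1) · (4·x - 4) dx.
0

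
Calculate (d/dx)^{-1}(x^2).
\frac{x^{3}}{3}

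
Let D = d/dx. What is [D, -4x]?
-4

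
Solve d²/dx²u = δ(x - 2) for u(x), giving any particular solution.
\frac{|x - 2|}{2}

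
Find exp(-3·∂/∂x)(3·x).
3 x - 9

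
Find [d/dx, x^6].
6 x^{5}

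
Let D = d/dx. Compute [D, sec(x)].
\tan{\left(x \right)} \sec{\left(x \right)}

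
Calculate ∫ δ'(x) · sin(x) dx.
-1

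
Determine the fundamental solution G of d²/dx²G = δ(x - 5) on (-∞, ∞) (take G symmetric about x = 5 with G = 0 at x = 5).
\frac{|x - 5|}{2}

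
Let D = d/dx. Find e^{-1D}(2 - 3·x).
5 - 3 x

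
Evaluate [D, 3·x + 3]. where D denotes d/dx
3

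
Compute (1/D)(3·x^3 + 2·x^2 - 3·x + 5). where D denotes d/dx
\frac{3 x^{4}}{4} + \frac{2 x^{3}}{3} - \frac{3 x^{2}}{2} + 5 x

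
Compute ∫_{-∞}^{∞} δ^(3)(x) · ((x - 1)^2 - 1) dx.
0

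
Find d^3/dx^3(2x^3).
12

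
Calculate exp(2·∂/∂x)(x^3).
x^{3} + 6 x^{2} + 12 x + 8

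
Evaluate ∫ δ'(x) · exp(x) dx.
-1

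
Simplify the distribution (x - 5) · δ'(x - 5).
-\delta(x - 5)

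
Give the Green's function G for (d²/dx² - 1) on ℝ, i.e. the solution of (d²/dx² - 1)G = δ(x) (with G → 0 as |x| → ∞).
-\frac{e^{-|x|}}{2}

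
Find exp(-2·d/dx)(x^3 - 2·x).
x^{3} - 6 x^{2} + 10 x - 4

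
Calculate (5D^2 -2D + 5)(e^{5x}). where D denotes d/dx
120 e^{5 x}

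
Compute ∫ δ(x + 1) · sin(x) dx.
- \sin{\left(1 \right)}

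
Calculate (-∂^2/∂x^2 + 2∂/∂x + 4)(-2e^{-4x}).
40 e^{- 4 x}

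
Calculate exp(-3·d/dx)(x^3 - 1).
x^{3} - 9 x^{2} + 27 x - 28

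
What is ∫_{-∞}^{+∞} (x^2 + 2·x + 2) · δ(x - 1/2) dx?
\frac{13}{4}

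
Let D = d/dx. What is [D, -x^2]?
- 2 x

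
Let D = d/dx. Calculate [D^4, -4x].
-16D^{3}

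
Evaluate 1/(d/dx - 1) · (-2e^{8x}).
- \frac{2 e^{8 x}}{7}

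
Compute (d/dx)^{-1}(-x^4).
- \frac{x^{5}}{5}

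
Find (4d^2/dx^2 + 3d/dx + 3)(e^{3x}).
48 e^{3 x}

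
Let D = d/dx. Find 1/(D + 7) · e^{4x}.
\frac{e^{4 x}}{11}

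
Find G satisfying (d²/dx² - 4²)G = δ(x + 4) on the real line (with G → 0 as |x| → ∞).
-\frac{e^{-4|x + 4|}}{8}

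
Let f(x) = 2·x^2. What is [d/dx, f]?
4 x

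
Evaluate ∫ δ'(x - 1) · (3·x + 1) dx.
-3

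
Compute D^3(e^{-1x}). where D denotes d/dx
- e^{- x}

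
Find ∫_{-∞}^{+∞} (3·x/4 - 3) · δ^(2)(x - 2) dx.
0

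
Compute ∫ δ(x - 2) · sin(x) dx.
\sin{\left(2 \right)}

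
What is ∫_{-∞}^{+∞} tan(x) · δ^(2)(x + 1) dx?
- 2 \tan^{3}{\left(1 \right)} - 2 \tan{\left(1 \right)}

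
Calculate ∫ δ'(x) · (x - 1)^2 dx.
2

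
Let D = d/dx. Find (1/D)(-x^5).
- \frac{x^{6}}{6}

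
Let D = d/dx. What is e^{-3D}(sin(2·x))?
\sin{\left(2 x - 6 \right)}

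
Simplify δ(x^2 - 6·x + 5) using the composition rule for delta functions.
\frac{\delta(x - 1) + \delta(x - 5)}{4}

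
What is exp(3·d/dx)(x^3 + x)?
x^{3} + 9 x^{2} + 28 x + 30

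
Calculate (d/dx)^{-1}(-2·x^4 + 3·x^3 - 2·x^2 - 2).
- \frac{2 x^{5}}{5} + \frac{3 x^{4}}{4} - \frac{2 x^{3}}{3} - 2 x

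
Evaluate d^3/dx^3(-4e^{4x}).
- 256 e^{4 x}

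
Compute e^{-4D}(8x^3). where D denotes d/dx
8 x^{3} - 96 x^{2} + 384 x - 512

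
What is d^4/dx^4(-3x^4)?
-72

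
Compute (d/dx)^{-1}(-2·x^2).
- \frac{2 x^{3}}{3}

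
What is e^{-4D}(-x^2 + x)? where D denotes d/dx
- x^{2} + 9 x - 20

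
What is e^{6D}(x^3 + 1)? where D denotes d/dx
x^{3} + 18 x^{2} + 108 x + 217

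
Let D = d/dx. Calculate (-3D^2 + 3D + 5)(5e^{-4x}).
- 275 e^{- 4 x}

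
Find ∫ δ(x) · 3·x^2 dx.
0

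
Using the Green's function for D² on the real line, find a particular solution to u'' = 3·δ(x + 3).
\frac{3|x + 3|}{2}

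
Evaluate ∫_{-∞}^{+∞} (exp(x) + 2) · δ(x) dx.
3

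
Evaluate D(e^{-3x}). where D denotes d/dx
- 3 e^{- 3 x}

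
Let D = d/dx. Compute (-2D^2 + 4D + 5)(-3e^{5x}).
75 e^{5 x}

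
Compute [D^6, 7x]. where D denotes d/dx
42D^{5}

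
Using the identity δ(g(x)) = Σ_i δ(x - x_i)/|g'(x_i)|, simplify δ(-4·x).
\frac{\delta(x)}{4}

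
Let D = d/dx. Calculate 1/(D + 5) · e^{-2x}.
\frac{e^{- 2 x}}{3}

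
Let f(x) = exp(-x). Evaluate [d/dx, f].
- e^{- x}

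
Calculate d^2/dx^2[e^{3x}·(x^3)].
3 x \left(3 x^{2} + 6 x + 2\right) e^{3 x}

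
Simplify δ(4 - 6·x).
\frac{\delta(x - 2/3)}{6}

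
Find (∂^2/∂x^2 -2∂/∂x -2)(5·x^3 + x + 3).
- 10 x^{3} - 30 x^{2} + 28 x - 8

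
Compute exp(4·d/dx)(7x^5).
7 x^{5} + 140 x^{4} + 1120 x^{3} + 4480 x^{2} + 8960 x + 7168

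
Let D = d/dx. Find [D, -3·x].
-3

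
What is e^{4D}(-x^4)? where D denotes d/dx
- x^{4} - 16 x^{3} - 96 x^{2} - 256 x - 256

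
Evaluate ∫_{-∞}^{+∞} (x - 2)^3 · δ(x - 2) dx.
0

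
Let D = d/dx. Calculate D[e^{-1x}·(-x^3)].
x^{2} \left(x - 3\right) e^{- x}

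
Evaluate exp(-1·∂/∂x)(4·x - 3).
4 x - 7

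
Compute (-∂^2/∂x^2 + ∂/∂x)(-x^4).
4 x^{2} \left(3 - x\right)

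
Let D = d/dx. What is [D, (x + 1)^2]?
2 x + 2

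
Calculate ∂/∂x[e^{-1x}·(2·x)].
2 \left(1 - x\right) e^{- x}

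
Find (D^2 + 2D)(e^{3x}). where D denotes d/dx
15 e^{3 x}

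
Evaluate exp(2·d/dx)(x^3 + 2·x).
x^{3} + 6 x^{2} + 14 x + 12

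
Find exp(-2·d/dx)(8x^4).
8 x^{4} - 64 x^{3} + 192 x^{2} - 256 x + 128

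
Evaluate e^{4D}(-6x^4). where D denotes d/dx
- 6 x^{4} - 96 x^{3} - 576 x^{2} - 1536 x - 1536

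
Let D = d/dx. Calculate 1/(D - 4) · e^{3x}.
- e^{3 x}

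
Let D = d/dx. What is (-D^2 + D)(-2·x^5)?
10 x^{3} \left(4 - x\right)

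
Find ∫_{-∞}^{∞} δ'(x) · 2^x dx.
- \log{\left(2 \right)}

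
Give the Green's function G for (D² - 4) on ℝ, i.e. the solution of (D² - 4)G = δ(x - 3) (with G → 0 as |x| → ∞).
-\frac{e^{-2|x - 3|}}{4}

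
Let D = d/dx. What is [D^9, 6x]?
54D^{8}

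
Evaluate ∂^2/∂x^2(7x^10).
630 x^{8}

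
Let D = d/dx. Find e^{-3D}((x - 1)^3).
x^{3} - 12 x^{2} + 48 x - 64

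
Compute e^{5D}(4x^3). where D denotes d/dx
4 x^{3} + 60 x^{2} + 300 x + 500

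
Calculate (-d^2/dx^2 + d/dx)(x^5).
5 x^{3} \left(x - 4\right)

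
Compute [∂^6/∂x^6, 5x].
30\frac{d^{5}}{dx^{5}}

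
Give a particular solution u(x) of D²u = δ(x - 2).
\frac{|x - 2|}{2}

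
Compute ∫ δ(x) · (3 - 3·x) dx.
3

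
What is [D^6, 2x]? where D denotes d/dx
12D^{5}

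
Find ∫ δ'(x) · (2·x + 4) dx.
-2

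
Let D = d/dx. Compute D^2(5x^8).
280 x^{6}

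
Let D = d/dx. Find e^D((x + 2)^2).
x^{2} + 6 x + 9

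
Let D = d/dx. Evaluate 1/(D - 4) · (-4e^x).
\frac{4 e^{x}}{3}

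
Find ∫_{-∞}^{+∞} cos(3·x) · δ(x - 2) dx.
\cos{\left(6 \right)}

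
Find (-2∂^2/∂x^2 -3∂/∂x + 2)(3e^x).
- 9 e^{x}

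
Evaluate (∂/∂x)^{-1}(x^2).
\frac{x^{3}}{3}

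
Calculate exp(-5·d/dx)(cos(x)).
\cos{\left(x - 5 \right)}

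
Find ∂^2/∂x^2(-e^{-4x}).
- 16 e^{- 4 x}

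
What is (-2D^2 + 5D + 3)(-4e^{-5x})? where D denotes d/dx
288 e^{- 5 x}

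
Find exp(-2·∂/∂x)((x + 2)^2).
x^{2}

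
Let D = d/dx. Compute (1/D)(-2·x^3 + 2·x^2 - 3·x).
- \frac{x^{4}}{2} + \frac{2 x^{3}}{3} - \frac{3 x^{2}}{2}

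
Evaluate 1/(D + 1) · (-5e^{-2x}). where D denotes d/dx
5 e^{- 2 x}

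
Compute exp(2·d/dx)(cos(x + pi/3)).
\cos{\left(x + \frac{\pi}{3} + 2 \right)}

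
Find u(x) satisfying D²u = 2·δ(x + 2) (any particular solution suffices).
|x + 2|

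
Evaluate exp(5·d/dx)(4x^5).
4 x^{5} + 100 x^{4} + 1000 x^{3} + 5000 x^{2} + 12500 x + 12500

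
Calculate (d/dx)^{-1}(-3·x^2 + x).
- x^{3} + \frac{x^{2}}{2}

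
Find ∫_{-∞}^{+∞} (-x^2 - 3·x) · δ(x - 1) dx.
-4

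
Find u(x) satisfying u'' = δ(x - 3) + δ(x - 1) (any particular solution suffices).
\frac{|x - 3|}{2} + \frac{|x - 1|}{2}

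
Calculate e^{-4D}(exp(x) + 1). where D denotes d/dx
e^{x - 4} + 1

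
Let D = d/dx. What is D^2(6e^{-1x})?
6 e^{- x}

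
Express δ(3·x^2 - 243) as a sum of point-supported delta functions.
\frac{\delta(x - 9) + \delta(x + 9)}{54}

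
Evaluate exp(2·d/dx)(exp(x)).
e^{x + 2}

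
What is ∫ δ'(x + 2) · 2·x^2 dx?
8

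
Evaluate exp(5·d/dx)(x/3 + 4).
\frac{x}{3} + \frac{17}{3}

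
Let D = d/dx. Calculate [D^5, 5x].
25D^{4}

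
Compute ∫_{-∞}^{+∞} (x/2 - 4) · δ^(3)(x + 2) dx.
0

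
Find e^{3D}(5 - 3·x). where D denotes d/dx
- 3 x - 4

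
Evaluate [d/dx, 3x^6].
18 x^{5}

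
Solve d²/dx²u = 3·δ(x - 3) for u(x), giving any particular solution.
\frac{3|x - 3|}{2}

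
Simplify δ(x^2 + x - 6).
\frac{\delta(x - 2) + \delta(x + 3)}{5}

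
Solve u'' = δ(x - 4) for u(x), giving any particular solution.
\frac{|x - 4|}{2}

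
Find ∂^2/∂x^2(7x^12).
924 x^{10}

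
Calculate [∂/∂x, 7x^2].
14 x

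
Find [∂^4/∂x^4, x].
4\frac{d^{3}}{dx^{3}}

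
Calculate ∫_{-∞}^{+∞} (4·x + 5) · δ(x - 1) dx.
9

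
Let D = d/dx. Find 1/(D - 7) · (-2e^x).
\frac{e^{x}}{3}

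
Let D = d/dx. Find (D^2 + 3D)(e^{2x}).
10 e^{2 x}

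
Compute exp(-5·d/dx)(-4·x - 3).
17 - 4 x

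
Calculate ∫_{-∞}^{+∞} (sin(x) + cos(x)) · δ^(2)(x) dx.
-1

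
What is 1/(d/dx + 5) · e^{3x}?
\frac{e^{3 x}}{8}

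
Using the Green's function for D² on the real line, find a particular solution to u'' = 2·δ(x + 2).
|x + 2|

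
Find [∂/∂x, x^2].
2 x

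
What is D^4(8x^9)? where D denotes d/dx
24192 x^{5}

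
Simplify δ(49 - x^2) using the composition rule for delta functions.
\frac{\delta(x - 7) + \delta(x + 7)}{14}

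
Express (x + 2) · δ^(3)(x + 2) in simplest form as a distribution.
-3\delta^{(2)}(x + 2)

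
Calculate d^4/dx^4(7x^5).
840 x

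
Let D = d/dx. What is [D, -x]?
-1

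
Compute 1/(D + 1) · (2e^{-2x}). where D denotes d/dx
- 2 e^{- 2 x}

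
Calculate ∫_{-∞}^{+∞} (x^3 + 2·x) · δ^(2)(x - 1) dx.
6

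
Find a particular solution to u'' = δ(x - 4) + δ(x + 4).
\frac{|x - 4|}{2} + \frac{|x + 4|}{2}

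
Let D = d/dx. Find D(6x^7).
42 x^{6}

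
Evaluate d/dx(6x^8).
48 x^{7}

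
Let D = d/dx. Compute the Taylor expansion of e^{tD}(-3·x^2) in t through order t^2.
- 3 t^{2} - 6 t x - 3 x^{2}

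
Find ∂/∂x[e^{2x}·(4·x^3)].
x^{2} \left(8 x + 12\right) e^{2 x}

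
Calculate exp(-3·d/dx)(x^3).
x^{3} - 9 x^{2} + 27 x - 27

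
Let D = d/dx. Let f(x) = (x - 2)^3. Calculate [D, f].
3 \left(x - 2\right)^{2}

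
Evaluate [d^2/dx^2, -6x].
-12\frac{d}{dx}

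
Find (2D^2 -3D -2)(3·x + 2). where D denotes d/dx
- 6 x - 13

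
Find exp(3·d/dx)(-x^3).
- x^{3} - 9 x^{2} - 27 x - 27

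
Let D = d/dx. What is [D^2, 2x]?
4D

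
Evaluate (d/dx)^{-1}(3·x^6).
\frac{3 x^{7}}{7}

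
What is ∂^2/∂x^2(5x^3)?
30 x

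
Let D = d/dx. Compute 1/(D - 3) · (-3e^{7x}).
- \frac{3 e^{7 x}}{4}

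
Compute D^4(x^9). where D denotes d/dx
3024 x^{5}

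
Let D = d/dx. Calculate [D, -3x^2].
- 6 x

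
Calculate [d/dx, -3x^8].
- 24 x^{7}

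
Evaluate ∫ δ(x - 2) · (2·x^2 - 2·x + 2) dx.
6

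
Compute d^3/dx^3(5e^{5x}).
625 e^{5 x}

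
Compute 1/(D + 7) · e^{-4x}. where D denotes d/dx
\frac{e^{- 4 x}}{3}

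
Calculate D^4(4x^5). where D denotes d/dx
480 x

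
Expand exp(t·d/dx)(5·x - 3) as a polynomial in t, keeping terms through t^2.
5 t + 5 x - 3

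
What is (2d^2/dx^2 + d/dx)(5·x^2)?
10 x + 20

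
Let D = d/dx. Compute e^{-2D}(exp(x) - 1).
e^{x - 2} - 1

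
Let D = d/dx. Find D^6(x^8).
20160 x^{2}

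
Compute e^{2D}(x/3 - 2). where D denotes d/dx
\frac{x}{3} - \frac{4}{3}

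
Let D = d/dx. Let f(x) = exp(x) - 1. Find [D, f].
e^{x}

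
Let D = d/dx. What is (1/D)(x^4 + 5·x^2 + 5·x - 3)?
\frac{x^{5}}{5} + \frac{5 x^{3}}{3} + \frac{5 x^{2}}{2} - 3 x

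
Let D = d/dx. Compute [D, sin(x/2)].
\frac{\cos{\left(\frac{x}{2} \right)}}{2}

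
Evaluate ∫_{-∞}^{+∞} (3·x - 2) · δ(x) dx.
-2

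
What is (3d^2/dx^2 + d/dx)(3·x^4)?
12 x^{2} \left(x + 9\right)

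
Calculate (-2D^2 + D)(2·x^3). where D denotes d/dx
6 x \left(x - 4\right)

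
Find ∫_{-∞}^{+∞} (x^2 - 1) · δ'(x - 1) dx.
-2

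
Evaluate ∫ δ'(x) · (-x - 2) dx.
1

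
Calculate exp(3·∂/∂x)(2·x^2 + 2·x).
2 x^{2} + 14 x + 24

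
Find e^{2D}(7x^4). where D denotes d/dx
7 x^{4} + 56 x^{3} + 168 x^{2} + 224 x + 112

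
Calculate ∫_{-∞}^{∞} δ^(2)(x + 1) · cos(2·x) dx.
- 4 \cos{\left(2 \right)}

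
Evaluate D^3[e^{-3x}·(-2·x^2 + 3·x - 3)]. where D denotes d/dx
9 \left(6 x^{2} - 21 x + 22\right) e^{- 3 x}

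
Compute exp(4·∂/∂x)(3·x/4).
\frac{3 x}{4} + 3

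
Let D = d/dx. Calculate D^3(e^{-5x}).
- 125 e^{- 5 x}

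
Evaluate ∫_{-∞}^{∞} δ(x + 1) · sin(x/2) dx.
- \sin{\left(\frac{1}{2} \right)}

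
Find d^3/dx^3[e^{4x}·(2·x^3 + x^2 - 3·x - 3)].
\left(128 x^{3} + 352 x^{2} + 48 x - 300\right) e^{4 x}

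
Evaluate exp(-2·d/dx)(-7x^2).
- 7 x^{2} + 28 x - 28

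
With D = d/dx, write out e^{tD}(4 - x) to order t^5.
- t - x + 4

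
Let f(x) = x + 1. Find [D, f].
1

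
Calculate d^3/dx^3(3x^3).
18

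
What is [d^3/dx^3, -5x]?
-15\frac{d^{2}}{dx^{2}}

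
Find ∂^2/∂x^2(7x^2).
14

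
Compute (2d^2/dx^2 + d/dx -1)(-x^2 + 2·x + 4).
x^{2} - 4 x - 6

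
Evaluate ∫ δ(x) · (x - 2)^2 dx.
4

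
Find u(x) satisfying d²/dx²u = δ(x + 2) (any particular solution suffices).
\frac{|x + 2|}{2}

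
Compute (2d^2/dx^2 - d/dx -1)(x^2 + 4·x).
x \left(- x - 6\right)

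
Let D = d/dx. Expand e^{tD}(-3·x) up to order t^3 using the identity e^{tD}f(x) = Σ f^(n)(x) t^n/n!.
- 3 t - 3 x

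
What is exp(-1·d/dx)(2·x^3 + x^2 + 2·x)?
2 x^{3} - 5 x^{2} + 6 x - 3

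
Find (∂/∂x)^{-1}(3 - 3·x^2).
- x^{3} + 3 x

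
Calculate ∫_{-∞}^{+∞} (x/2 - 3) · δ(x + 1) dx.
- \frac{7}{2}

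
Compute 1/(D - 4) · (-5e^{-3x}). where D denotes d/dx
\frac{5 e^{- 3 x}}{7}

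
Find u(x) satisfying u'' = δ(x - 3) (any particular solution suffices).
\frac{|x - 3|}{2}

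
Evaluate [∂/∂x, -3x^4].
- 12 x^{3}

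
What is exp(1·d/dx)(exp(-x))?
e^{- x - 1}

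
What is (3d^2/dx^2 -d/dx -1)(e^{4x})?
43 e^{4 x}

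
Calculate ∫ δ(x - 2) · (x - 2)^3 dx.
0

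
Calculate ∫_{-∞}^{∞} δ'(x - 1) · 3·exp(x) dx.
- 3 e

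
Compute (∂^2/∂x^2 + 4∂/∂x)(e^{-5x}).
5 e^{- 5 x}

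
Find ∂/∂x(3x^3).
9 x^{2}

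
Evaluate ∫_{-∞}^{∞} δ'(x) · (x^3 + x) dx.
-1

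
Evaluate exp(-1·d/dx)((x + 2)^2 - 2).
x^{2} + 2 x - 1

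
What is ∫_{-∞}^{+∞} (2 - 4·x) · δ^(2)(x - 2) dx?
0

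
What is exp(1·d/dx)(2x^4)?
2 x^{4} + 8 x^{3} + 12 x^{2} + 8 x + 2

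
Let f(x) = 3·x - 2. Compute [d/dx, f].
3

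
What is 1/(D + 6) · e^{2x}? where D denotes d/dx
\frac{e^{2 x}}{8}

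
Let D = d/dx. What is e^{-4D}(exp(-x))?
e^{4 - x}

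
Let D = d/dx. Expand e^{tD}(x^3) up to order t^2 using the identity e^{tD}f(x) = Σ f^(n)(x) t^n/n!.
x \left(3 t^{2} + 3 t x + x^{2}\right)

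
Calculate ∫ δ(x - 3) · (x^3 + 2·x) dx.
33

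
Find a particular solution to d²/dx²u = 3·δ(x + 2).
\frac{3|x + 2|}{2}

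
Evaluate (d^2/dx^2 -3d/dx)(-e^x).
2 e^{x}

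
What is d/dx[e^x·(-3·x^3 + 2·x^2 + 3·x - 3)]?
x \left(- 3 x^{2} - 7 x + 7\right) e^{x}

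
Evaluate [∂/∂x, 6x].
6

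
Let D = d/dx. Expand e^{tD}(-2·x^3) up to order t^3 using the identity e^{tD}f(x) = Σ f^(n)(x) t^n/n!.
- 2 t^{3} - 6 t^{2} x - 6 t x^{2} - 2 x^{3}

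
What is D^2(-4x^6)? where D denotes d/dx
- 120 x^{4}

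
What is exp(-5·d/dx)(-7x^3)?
- 7 x^{3} + 105 x^{2} - 525 x + 875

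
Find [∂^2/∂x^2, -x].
-2\frac{d}{dx}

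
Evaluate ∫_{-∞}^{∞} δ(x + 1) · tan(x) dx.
- \tan{\left(1 \right)}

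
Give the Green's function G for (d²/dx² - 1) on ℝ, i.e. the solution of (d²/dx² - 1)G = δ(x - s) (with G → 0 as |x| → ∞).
-\frac{e^{-|x-s|}}{2}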